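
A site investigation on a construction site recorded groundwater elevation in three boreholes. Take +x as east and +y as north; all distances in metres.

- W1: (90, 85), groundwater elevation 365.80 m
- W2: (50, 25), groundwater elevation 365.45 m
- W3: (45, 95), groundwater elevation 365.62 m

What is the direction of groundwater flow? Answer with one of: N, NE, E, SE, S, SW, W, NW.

SW

Differences from W1: to W2 (Δx, Δy, Δh) = (-40, -60, -0.35); to W3 = (-45, 10, -0.18).
Determinant of the coordinate differences = (-40)·10 − (-45)·(-60) = -3100.
∂h/∂x = [(-0.35)·10 − (-0.18)·(-60)] / -3100 = +0.004613
∂h/∂y = [(-40)·(-0.18) − (-45)·(-0.35)] / -3100 = +0.002758
Flow = −∇h = (-0.004613 east, -0.002758 north), which points southwest.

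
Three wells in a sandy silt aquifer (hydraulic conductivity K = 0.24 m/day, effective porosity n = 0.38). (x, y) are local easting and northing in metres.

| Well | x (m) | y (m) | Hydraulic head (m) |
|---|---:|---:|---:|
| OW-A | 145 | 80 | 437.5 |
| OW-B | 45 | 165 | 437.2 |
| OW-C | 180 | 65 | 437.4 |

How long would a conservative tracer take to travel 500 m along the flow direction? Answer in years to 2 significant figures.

Taking OW-A as reference: OW-B−OW-A = (-100, 85, -0.3); OW-C−OW-A = (35, -15, -0.1).
Solve a·Δx + b·Δy = Δh: det = (-100)·(-15) − 35·85 = -1475.
∂h/∂x = [(-0.3)·(-15) − (-0.1)·85] / -1475 = -0.008814
∂h/∂y = [(-100)·(-0.1) − 35·(-0.3)] / -1475 = -0.01390
|∇h| = √(-0.008814² + -0.01390²) = 0.01646
Seepage velocity v = K·i/n = 0.24 × 0.01646 / 0.38 = 0.0104 m/day.
t = 500 / 0.0104 = 4.808e+04 days = 132 years.

130 years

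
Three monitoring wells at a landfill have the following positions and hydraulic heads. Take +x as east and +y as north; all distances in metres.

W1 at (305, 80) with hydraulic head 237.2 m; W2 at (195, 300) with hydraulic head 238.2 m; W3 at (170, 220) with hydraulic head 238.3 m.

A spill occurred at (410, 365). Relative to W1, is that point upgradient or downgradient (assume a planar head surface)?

Differences from W1: to W2 (Δx, Δy, Δh) = (-110, 220, +1.0); to W3 = (-135, 140, +1.1).
Solve a·Δx + b·Δy = Δh: det = (-110)·140 − (-135)·220 = 14300.
∂h/∂x = [(+1.0)·140 − (+1.1)·220] / 14300 = -0.007133
∂h/∂y = [(-110)·(+1.1) − (-135)·(+1.0)] / 14300 = +0.0009790
Head at (410, 365) = 237.2 + (-0.007133)·(105) + (+0.0009790)·(285) = 236.73 m.
That is lower than the 237.2 m at W1, so the point is downgradient.

downgradient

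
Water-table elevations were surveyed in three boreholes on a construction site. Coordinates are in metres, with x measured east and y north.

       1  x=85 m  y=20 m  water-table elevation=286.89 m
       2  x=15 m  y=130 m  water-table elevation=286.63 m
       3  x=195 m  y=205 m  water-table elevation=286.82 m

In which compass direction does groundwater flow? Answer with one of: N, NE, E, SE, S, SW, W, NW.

NW

With h = a·x + b·y + c and 1 as origin, the differences give:
  (-70)·a + 110·b = -0.26
  110·a + 185·b = -0.07
Eliminate b (×185 and ×110, subtract): -25050·a = -40.400 → a = ∂h/∂x = +0.001613
Back-substitute: b = ∂h/∂y = -0.001337.
Flow = −∇h = (-0.001613 east, +0.001337 north), which points northwest.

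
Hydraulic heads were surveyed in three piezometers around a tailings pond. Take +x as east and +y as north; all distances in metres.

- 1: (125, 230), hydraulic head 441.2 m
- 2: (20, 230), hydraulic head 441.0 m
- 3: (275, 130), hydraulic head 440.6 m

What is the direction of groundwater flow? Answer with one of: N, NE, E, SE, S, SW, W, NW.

S

Three-point gradient (reference 1): Δ to 2 = (-105, 0, -0.2), Δ to 3 = (150, -100, -0.6).
∂h/∂x = +0.001905, ∂h/∂y = +0.008857 (det = 10500).
Flow = −∇h = (-0.001905 east, -0.008857 north), which points south.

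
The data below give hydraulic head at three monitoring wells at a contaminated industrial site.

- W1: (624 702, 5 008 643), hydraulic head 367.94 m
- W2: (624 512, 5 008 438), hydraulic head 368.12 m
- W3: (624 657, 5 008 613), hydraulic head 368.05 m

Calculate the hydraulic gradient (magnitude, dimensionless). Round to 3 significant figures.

0.00607

Differences from W1: to W2 (Δx, Δy, Δh) = (-190, -205, +0.18); to W3 = (-45, -30, +0.11).
Solve a·Δx + b·Δy = Δh: det = (-190)·(-30) − (-45)·(-205) = -3525.
∂h/∂x = [(+0.18)·(-30) − (+0.11)·(-205)] / -3525 = -0.004865
∂h/∂y = [(-190)·(+0.11) − (-45)·(+0.18)] / -3525 = +0.003631
|∇h| = √(-0.004865² + 0.003631²) = 0.006071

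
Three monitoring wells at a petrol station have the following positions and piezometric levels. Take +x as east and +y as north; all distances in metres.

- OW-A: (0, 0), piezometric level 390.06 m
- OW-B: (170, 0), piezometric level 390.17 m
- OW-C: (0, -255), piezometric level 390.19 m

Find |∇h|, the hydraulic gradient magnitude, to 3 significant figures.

0.000824

∂h/∂x = (390.17 − 390.06) / (170 − 0) = +0.0006471
∂h/∂y = (390.19 − 390.06) / (-255 − 0) = -0.0005098
|∇h| = √(0.0006471² + -0.0005098²) = 0.0008238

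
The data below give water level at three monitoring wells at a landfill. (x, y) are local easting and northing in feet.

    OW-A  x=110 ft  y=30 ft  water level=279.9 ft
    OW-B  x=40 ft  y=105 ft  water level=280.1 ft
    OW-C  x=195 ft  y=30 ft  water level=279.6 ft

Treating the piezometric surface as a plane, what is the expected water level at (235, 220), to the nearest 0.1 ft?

Taking OW-A as reference: OW-B−OW-A = (-70, 75, +0.2); OW-C−OW-A = (85, 0, -0.3).
Determinant of the coordinate differences = (-70)·0 − 85·75 = -6375.
∂h/∂x = [(+0.2)·0 − (-0.3)·75] / -6375 = -0.003529
∂h/∂y = [(-70)·(-0.3) − 85·(+0.2)] / -6375 = -0.0006275
h(235, 220) = 279.9 + (-0.003529)·(125) + (-0.0006275)·(190) = 279.9 -0.441 -0.119 = 279.340 ft.

279.3 ft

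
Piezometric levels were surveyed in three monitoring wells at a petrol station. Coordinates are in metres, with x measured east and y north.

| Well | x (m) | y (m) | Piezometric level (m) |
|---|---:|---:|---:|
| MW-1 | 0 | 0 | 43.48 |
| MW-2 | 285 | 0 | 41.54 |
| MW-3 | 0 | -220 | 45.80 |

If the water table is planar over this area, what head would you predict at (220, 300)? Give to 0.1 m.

∂h/∂x = (41.54 − 43.48) / (285 − 0) = -0.006807
∂h/∂y = (45.80 − 43.48) / (-220 − 0) = -0.01055
h(220, 300) = 43.48 + (-0.006807)·(220) + (-0.01055)·(300) = 43.48 -1.498 -3.164 = 38.819 m.

38.8 m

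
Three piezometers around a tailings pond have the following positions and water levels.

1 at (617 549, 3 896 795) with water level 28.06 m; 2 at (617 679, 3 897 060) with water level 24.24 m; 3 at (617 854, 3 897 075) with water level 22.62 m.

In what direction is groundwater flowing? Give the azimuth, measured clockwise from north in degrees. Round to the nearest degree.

Differences from 1: to 2 (Δx, Δy, Δh) = (130, 265, -3.82); to 3 = (305, 280, -5.44).
Solve a·Δx + b·Δy = Δh: det = 130·280 − 305·265 = -44425.
∂h/∂x = [(-3.82)·280 − (-5.44)·265] / -44425 = -0.008374
∂h/∂y = [130·(-5.44) − 305·(-3.82)] / -44425 = -0.01031
Flow direction (−∇h) has components (+0.008374 E, +0.01031 N).
Azimuth = atan2(E, N) = atan2(+0.008374, +0.01031) = 39.1° ≈ 039°.

039°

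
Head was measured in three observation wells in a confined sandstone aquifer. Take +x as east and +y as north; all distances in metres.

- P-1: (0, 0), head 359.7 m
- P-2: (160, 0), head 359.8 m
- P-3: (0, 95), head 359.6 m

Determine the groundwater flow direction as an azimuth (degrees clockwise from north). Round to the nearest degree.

∂h/∂x = (359.8 − 359.7) / (160 − 0) = +0.0006250
∂h/∂y = (359.6 − 359.7) / (95 − 0) = -0.001053
Flow direction (−∇h) has components (-0.0006250 E, +0.001053 N).
Azimuth = atan2(E, N) = atan2(-0.0006250, +0.001053) = 329.3° ≈ 329°.

329°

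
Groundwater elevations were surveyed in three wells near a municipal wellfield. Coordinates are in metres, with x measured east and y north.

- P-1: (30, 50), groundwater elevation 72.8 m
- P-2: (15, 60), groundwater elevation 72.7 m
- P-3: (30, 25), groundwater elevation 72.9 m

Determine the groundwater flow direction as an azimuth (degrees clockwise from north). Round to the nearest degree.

315°

With h = a·x + b·y + c and P-1 as origin, the differences give:
  (-15)·a + 10·b = -0.1
  0·a + (-25)·b = +0.1
Eliminate b (×(-25) and ×10, subtract): 375·a = 1.50 → a = ∂h/∂x = +0.004000
Back-substitute: b = ∂h/∂y = -0.004000.
Flow direction (−∇h) has components (-0.004000 E, +0.004000 N).
Azimuth = atan2(E, N) = atan2(-0.004000, +0.004000) = 315.0° ≈ 315°.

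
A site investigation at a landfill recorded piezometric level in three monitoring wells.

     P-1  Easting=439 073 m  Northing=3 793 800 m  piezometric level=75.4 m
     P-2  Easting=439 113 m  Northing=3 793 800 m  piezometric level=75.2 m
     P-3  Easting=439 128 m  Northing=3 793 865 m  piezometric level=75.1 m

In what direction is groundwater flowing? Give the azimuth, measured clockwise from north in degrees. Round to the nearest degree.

Three-point gradient (reference P-1): Δ to P-2 = (40, 0, -0.2), Δ to P-3 = (55, 65, -0.3).
∂h/∂x = -0.005000, ∂h/∂y = -0.0003846 (det = 2600).
Flow direction (−∇h) has components (+0.005000 E, +0.0003846 N).
Azimuth = atan2(E, N) = atan2(+0.005000, +0.0003846) = 85.6° ≈ 086°.

086°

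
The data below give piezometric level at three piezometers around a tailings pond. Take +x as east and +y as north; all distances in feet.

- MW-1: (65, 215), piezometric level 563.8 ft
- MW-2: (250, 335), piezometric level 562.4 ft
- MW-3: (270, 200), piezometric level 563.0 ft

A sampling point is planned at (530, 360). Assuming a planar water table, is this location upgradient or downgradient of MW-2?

Taking MW-1 as reference: MW-2−MW-1 = (185, 120, -1.4); MW-3−MW-1 = (205, -15, -0.8).
Solve a·Δx + b·Δy = Δh: det = 185·(-15) − 205·120 = -27375.
∂h/∂x = [(-1.4)·(-15) − (-0.8)·120] / -27375 = -0.004274
∂h/∂y = [185·(-0.8) − 205·(-1.4)] / -27375 = -0.005078
Head at (530, 360) = 563.8 + (-0.004274)·(465) + (-0.005078)·(145) = 561.08 ft.
That is lower than the 562.4 ft at MW-2, so the point is downgradient.

downgradient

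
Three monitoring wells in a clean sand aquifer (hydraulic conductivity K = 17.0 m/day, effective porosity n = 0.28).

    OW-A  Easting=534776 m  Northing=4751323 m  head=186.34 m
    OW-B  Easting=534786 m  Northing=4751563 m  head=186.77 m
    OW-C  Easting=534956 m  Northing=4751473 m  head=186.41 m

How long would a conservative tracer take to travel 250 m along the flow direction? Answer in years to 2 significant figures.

Differences from OW-A: to OW-B (Δx, Δy, Δh) = (10, 240, +0.43); to OW-C = (180, 150, +0.07).
Solve a·Δx + b·Δy = Δh: det = 10·150 − 180·240 = -41700.
∂h/∂x = [(+0.43)·150 − (+0.07)·240] / -41700 = -0.001144
∂h/∂y = [10·(+0.07) − 180·(+0.43)] / -41700 = +0.001839
|∇h| = √(-0.001144² + 0.001839²) = 0.002166
Seepage velocity v = K·i/n = 17.0 × 0.002166 / 0.28 = 0.1315 m/day.
t = 250 / 0.1315 = 1901 days = 5.2 years.

5.2 years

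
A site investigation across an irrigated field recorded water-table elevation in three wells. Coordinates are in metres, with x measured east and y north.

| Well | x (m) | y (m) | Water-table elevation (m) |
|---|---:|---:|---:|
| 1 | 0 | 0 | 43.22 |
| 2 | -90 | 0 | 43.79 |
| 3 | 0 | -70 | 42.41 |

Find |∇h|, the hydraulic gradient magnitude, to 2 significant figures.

0.013

∂h/∂x = (43.79 − 43.22) / (-90 − 0) = -0.006333
∂h/∂y = (42.41 − 43.22) / (-70 − 0) = +0.01157
|∇h| = √(-0.006333² + 0.01157²) = 0.01319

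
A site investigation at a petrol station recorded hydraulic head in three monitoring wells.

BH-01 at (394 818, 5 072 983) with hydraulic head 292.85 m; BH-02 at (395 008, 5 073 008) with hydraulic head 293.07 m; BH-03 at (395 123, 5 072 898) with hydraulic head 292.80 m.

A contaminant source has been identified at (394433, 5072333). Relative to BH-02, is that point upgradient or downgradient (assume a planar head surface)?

Three-point gradient (reference BH-01): Δ to BH-02 = (190, 25, +0.22), Δ to BH-03 = (305, -85, -0.05).
∂h/∂x = +0.0007340, ∂h/∂y = +0.003222 (det = -23775).
Head at (394433, 5072333) = 292.85 + (+0.0007340)·(-385) + (+0.003222)·(-650) = 290.47 m.
That is lower than the 293.07 m at BH-02, so the point is downgradient.

downgradient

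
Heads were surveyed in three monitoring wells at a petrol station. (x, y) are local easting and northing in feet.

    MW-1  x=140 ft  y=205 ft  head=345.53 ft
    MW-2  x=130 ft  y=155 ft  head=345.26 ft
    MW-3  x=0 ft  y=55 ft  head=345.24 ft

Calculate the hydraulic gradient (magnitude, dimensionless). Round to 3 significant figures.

0.00791

Differences from MW-1: to MW-2 (Δx, Δy, Δh) = (-10, -50, -0.27); to MW-3 = (-140, -150, -0.29).
Determinant of the coordinate differences = (-10)·(-150) − (-140)·(-50) = -5500.
∂h/∂x = [(-0.27)·(-150) − (-0.29)·(-50)] / -5500 = -0.004727
∂h/∂y = [(-10)·(-0.29) − (-140)·(-0.27)] / -5500 = +0.006345
|∇h| = √(-0.004727² + 0.006345²) = 0.007912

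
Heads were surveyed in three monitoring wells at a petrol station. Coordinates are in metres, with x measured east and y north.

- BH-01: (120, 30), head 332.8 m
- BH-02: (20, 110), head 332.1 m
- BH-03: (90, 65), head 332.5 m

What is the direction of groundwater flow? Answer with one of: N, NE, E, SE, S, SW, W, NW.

Three-point gradient (reference BH-01): Δ to BH-02 = (-100, 80, -0.7), Δ to BH-03 = (-30, 35, -0.3).
∂h/∂x = +0.0004545, ∂h/∂y = -0.008182 (det = -1100).
Flow = −∇h = (-0.0004545 east, +0.008182 north), which points north.

N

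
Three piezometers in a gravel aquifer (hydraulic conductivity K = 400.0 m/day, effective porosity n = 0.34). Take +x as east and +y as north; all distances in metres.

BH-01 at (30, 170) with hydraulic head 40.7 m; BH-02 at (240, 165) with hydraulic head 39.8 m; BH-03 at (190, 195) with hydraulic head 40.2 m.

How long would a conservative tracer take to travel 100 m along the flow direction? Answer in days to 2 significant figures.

Taking BH-01 as reference: BH-02−BH-01 = (210, -5, -0.9); BH-03−BH-01 = (160, 25, -0.5).
Determinant of the coordinate differences = 210·25 − 160·(-5) = 6050.
∂h/∂x = [(-0.9)·25 − (-0.5)·(-5)] / 6050 = -0.004132
∂h/∂y = [210·(-0.5) − 160·(-0.9)] / 6050 = +0.006446
|∇h| = √(-0.004132² + 0.006446²) = 0.007657
Seepage velocity v = K·i/n = 400.0 × 0.007657 / 0.34 = 9.008 m/day.
t = 100 / 9.008 = 11.1 days.

11 days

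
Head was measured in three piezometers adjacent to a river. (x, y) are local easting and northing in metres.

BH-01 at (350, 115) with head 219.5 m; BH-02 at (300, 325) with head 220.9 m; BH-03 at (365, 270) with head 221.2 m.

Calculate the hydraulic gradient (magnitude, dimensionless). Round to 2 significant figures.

With h = a·x + b·y + c and BH-01 as origin, the differences give:
  (-50)·a + 210·b = +1.4
  15·a + 155·b = +1.7
Eliminate b (×155 and ×210, subtract): -10900·a = -140.00 → a = ∂h/∂x = +0.01284
Back-substitute: b = ∂h/∂y = +0.009725.
|∇h| = √(0.01284² + 0.009725²) = 0.01611

0.016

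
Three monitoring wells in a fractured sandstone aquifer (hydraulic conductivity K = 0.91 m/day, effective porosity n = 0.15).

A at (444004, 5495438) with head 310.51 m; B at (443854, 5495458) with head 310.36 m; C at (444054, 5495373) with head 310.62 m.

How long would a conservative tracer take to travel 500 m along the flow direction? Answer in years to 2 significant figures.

170 years

Taking A as reference: B−A = (-150, 20, -0.15); C−A = (50, -65, +0.11).
Determinant of the coordinate differences = (-150)·(-65) − 50·20 = 8750.
∂h/∂x = [(-0.15)·(-65) − (+0.11)·20] / 8750 = +0.0008629
∂h/∂y = [(-150)·(+0.11) − 50·(-0.15)] / 8750 = -0.001029
|∇h| = √(0.0008629² + -0.001029²) = 0.001343
Seepage velocity v = K·i/n = 0.91 × 0.001343 / 0.15 = 0.008148 m/day.
t = 500 / 0.008148 = 6.136e+04 days = 168 years.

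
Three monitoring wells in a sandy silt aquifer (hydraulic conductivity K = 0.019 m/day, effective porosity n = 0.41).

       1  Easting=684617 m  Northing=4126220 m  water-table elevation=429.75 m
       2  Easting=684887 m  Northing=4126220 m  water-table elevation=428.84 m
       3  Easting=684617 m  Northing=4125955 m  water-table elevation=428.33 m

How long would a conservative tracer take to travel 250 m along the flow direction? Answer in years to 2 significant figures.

2300 years

∂h/∂x = (428.84 − 429.75) / (684887 − 684617) = -0.003370
∂h/∂y = (428.33 − 429.75) / (4125955 − 4126220) = +0.005358
|∇h| = √(-0.003370² + 0.005358²) = 0.00633
Seepage velocity v = K·i/n = 0.019 × 0.00633 / 0.41 = 0.0002933 m/day.
t = 250 / 0.0002933 = 8.524e+05 days = 2.33e+03 years.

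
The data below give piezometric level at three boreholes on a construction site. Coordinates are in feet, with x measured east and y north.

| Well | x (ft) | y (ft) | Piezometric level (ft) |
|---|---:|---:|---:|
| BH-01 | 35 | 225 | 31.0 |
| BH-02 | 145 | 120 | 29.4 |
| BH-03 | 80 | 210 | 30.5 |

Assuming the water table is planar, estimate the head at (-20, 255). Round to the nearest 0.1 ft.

31.7 ft

With h = a·x + b·y + c and BH-01 as origin, the differences give:
  110·a + (-105)·b = -1.6
  45·a + (-15)·b = -0.5
Eliminate b (×(-15) and ×(-105), subtract): 3075·a = -28.50 → a = ∂h/∂x = -0.009268
Back-substitute: b = ∂h/∂y = +0.005528.
h(-20, 255) = 31.0 + (-0.009268)·(-55) + (+0.005528)·(30) = 31.0 +0.510 +0.166 = 31.676 ft.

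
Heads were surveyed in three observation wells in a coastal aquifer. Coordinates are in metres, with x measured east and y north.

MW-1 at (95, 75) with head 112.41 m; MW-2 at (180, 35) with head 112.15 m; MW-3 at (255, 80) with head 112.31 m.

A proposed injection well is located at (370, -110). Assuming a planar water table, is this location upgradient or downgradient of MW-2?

downgradient

Differences from MW-1: to MW-2 (Δx, Δy, Δh) = (85, -40, -0.26); to MW-3 = (160, 5, -0.10).
Solve a·Δx + b·Δy = Δh: det = 85·5 − 160·(-40) = 6825.
∂h/∂x = [(-0.26)·5 − (-0.10)·(-40)] / 6825 = -0.0007766
∂h/∂y = [85·(-0.10) − 160·(-0.26)] / 6825 = +0.004850
Head at (370, -110) = 112.41 + (-0.0007766)·(275) + (+0.004850)·(-185) = 111.30 m.
That is lower than the 112.15 m at MW-2, so the point is downgradient.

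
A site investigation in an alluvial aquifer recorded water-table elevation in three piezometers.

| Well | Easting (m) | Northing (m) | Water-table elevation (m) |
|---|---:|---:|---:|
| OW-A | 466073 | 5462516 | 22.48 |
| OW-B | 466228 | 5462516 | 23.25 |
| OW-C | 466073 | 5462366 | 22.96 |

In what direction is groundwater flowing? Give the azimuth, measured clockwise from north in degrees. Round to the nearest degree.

303°

∂h/∂x = (23.25 − 22.48) / (466228 − 466073) = +0.004968
∂h/∂y = (22.96 − 22.48) / (5462366 − 5462516) = -0.003200
Flow direction (−∇h) has components (-0.004968 E, +0.003200 N).
Azimuth = atan2(E, N) = atan2(-0.004968, +0.003200) = 302.8° ≈ 303°.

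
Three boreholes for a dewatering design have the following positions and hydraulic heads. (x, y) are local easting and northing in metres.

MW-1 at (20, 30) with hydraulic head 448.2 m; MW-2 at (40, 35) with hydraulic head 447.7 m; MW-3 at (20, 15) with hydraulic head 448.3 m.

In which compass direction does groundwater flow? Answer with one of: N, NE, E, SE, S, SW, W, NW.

Taking MW-1 as reference: MW-2−MW-1 = (20, 5, -0.5); MW-3−MW-1 = (0, -15, +0.1).
Solve a·Δx + b·Δy = Δh: det = 20·(-15) − 0·5 = -300.
∂h/∂x = [(-0.5)·(-15) − (+0.1)·5] / -300 = -0.02333
∂h/∂y = [20·(+0.1) − 0·(-0.5)] / -300 = -0.006667
Flow = −∇h = (+0.02333 east, +0.006667 north), which points east.

E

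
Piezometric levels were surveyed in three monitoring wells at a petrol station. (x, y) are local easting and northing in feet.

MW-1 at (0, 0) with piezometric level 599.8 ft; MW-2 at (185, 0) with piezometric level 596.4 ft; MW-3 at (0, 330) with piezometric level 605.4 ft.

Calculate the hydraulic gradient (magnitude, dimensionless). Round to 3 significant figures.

∂h/∂x = (596.4 − 599.8) / (185 − 0) = -0.01838
∂h/∂y = (605.4 − 599.8) / (330 − 0) = +0.01697
|∇h| = √(-0.01838² + 0.01697²) = 0.02502

0.0250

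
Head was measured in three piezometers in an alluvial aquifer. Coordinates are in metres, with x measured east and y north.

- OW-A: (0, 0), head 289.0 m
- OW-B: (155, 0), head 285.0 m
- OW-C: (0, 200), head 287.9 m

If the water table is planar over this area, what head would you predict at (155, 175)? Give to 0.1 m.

∂h/∂x = (285.0 − 289.0) / (155 − 0) = -0.02581
∂h/∂y = (287.9 − 289.0) / (200 − 0) = -0.005500
h(155, 175) = 289.0 + (-0.02581)·(155) + (-0.005500)·(175) = 289.0 -4.000 -0.963 = 284.037 m.

284.0 m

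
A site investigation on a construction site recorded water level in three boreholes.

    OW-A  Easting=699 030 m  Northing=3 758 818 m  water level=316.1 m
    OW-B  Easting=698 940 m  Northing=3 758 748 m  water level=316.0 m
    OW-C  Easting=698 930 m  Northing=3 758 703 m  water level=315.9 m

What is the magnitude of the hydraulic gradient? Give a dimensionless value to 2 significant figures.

Three-point gradient (reference OW-A): Δ to OW-B = (-90, -70, -0.1), Δ to OW-C = (-100, -115, -0.2).
∂h/∂x = -0.0007463, ∂h/∂y = +0.002388 (det = 3350).
|∇h| = √(-0.0007463² + 0.002388²) = 0.002502

0.0025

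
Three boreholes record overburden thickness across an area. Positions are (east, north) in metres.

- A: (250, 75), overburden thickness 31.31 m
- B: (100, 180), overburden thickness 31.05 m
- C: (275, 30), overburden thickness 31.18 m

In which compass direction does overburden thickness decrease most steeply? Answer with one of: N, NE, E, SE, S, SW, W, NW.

SW

Three-point gradient (reference A): Δ to B = (-150, 105, -0.26), Δ to C = (25, -45, -0.13).
∂d/∂x = +0.006145, ∂d/∂y = +0.006303 (det = 4125).
Steepest decrease is along −∇f = (-0.006145 E, -0.006303 N) → southwest.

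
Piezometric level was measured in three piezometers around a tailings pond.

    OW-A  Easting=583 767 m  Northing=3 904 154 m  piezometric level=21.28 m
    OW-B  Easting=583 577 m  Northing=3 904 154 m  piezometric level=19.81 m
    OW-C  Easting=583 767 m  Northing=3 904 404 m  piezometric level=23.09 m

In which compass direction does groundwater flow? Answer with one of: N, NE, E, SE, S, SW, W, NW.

∂h/∂x = (19.81 − 21.28) / (583577 − 583767) = +0.007737
∂h/∂y = (23.09 − 21.28) / (3904404 − 3904154) = +0.007240
Flow = −∇h = (-0.007737 east, -0.007240 north), which points southwest.

SW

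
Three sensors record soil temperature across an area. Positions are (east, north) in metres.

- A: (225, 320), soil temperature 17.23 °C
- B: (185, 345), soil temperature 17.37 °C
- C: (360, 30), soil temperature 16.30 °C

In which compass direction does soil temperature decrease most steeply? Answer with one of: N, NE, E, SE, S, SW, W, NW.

Differences from A: to B (Δx, Δy, Δh) = (-40, 25, +0.14); to C = (135, -290, -0.93).
Determinant of the coordinate differences = (-40)·(-290) − 135·25 = 8225.
∂T/∂x = [(+0.14)·(-290) − (-0.93)·25] / 8225 = -0.002109
∂T/∂y = [(-40)·(-0.93) − 135·(+0.14)] / 8225 = +0.002225
Steepest decrease is along −∇f = (+0.002109 E, -0.002225 N) → southeast.

SE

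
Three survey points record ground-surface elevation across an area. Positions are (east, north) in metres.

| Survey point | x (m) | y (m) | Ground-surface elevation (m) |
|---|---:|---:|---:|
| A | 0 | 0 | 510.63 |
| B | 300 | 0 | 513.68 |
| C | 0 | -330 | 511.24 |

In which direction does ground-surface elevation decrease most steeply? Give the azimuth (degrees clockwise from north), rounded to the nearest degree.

280°

∂z/∂x = (513.68 − 510.63) / (300 − 0) = +0.01017
∂z/∂y = (511.24 − 510.63) / (-330 − 0) = -0.001848
Steepest decrease is along −∇f: components (-0.01017 E, +0.001848 N).
Azimuth = atan2(-0.01017, +0.001848) = 280.3° ≈ 280°.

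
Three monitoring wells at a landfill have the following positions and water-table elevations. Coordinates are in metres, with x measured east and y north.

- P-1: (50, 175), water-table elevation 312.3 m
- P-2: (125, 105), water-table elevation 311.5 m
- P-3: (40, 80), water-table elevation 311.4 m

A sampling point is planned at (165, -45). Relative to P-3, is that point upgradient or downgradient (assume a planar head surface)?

Three-point gradient (reference P-1): Δ to P-2 = (75, -70, -0.8), Δ to P-3 = (-10, -95, -0.9).
∂h/∂x = -0.001661, ∂h/∂y = +0.009649 (det = -7825).
Head at (165, -45) = 312.3 + (-0.001661)·(115) + (+0.009649)·(-220) = 309.99 m.
That is lower than the 311.4 m at P-3, so the point is downgradient.

downgradient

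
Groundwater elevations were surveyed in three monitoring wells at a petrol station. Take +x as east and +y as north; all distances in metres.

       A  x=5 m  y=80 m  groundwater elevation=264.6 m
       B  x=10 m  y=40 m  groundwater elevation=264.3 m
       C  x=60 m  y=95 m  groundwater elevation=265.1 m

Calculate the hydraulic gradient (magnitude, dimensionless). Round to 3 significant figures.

Three-point gradient (reference A): Δ to B = (5, -40, -0.3), Δ to C = (55, 15, +0.5).
∂h/∂x = +0.006813, ∂h/∂y = +0.008352 (det = 2275).
|∇h| = √(0.006813² + 0.008352²) = 0.01078

0.0108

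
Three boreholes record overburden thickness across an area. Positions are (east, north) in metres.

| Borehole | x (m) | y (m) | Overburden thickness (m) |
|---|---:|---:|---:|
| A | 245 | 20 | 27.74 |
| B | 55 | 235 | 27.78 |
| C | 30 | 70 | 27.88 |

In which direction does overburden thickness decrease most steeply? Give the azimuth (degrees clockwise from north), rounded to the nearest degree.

Taking A as reference: B−A = (-190, 215, +0.04); C−A = (-215, 50, +0.14).
Determinant of the coordinate differences = (-190)·50 − (-215)·215 = 36725.
∂d/∂x = [(+0.04)·50 − (+0.14)·215] / 36725 = -0.0007651
∂d/∂y = [(-190)·(+0.14) − (-215)·(+0.04)] / 36725 = -0.0004901
Steepest decrease is along −∇f: components (+0.0007651 E, +0.0004901 N).
Azimuth = atan2(+0.0007651, +0.0004901) = 57.4° ≈ 057°.

057°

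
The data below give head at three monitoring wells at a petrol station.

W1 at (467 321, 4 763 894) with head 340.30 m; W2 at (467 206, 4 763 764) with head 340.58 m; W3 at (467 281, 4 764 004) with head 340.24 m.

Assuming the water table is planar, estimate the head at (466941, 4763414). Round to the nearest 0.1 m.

Taking W1 as reference: W2−W1 = (-115, -130, +0.28); W3−W1 = (-40, 110, -0.06).
Determinant of the coordinate differences = (-115)·110 − (-40)·(-130) = -17850.
∂h/∂x = [(+0.28)·110 − (-0.06)·(-130)] / -17850 = -0.001289
∂h/∂y = [(-115)·(-0.06) − (-40)·(+0.28)] / -17850 = -0.001014
h(466941, 4763414) = 340.30 + (-0.001289)·(-380) + (-0.001014)·(-480) = 340.30 +0.490 +0.487 = 341.276 m.

341.3 m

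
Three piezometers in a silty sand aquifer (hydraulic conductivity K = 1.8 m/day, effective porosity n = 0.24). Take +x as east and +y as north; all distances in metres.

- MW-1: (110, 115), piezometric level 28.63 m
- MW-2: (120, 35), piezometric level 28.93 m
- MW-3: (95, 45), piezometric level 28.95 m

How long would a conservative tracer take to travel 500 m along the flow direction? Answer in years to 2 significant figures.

39 years

Differences from MW-1: to MW-2 (Δx, Δy, Δh) = (10, -80, +0.30); to MW-3 = (-15, -70, +0.32).
Determinant of the coordinate differences = 10·(-70) − (-15)·(-80) = -1900.
∂h/∂x = [(+0.30)·(-70) − (+0.32)·(-80)] / -1900 = -0.002421
∂h/∂y = [10·(+0.32) − (-15)·(+0.30)] / -1900 = -0.004053
|∇h| = √(-0.002421² + -0.004053²) = 0.004721
Seepage velocity v = K·i/n = 1.8 × 0.004721 / 0.24 = 0.03541 m/day.
t = 500 / 0.03541 = 1.412e+04 days = 38.7 years.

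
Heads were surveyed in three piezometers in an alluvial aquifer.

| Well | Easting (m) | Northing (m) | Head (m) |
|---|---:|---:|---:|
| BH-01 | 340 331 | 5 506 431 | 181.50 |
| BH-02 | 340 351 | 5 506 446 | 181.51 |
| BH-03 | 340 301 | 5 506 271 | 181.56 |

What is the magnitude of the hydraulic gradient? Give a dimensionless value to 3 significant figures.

0.00106

Differences from BH-01: to BH-02 (Δx, Δy, Δh) = (20, 15, +0.01); to BH-03 = (-30, -160, +0.06).
Determinant of the coordinate differences = 20·(-160) − (-30)·15 = -2750.
∂h/∂x = [(+0.01)·(-160) − (+0.06)·15] / -2750 = +0.0009091
∂h/∂y = [20·(+0.06) − (-30)·(+0.01)] / -2750 = -0.0005455
|∇h| = √(0.0009091² + -0.0005455²) = 0.00106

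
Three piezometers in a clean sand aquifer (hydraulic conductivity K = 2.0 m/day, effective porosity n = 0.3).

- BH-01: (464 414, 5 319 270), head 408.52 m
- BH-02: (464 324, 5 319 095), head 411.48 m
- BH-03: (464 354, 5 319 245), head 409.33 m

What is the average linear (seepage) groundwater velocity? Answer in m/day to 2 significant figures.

0.10 m/day

Differences from BH-01: to BH-02 (Δx, Δy, Δh) = (-90, -175, +2.96); to BH-03 = (-60, -25, +0.81).
Solve a·Δx + b·Δy = Δh: det = (-90)·(-25) − (-60)·(-175) = -8250.
∂h/∂x = [(+2.96)·(-25) − (+0.81)·(-175)] / -8250 = -0.008212
∂h/∂y = [(-90)·(+0.81) − (-60)·(+2.96)] / -8250 = -0.01269
|∇h| = √(-0.008212² + -0.01269²) = 0.01512
Seepage velocity v = K·i/n = 2.0 × 0.01512 / 0.3 = 0.1008 m/day.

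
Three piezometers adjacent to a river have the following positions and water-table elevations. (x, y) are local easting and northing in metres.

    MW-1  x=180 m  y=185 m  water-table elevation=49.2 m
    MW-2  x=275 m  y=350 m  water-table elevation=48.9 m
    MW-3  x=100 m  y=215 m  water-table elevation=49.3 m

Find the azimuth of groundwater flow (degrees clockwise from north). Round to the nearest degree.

060°

With h = a·x + b·y + c and MW-1 as origin, the differences give:
  95·a + 165·b = -0.3
  (-80)·a + 30·b = +0.1
Eliminate b (×30 and ×165, subtract): 16050·a = -25.50 → a = ∂h/∂x = -0.001589
Back-substitute: b = ∂h/∂y = -0.0009034.
Flow direction (−∇h) has components (+0.001589 E, +0.0009034 N).
Azimuth = atan2(E, N) = atan2(+0.001589, +0.0009034) = 60.4° ≈ 060°.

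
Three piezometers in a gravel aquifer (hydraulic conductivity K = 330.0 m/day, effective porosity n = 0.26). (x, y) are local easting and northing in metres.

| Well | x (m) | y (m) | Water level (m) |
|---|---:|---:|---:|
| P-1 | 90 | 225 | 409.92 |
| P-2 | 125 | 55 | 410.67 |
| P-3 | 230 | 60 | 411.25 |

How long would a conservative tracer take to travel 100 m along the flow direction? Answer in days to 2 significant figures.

Three-point gradient (reference P-1): Δ to P-2 = (35, -170, +0.75), Δ to P-3 = (140, -165, +1.33).
∂h/∂x = +0.005678, ∂h/∂y = -0.003243 (det = 18025).
|∇h| = √(0.005678² + -0.003243²) = 0.006539
Seepage velocity v = K·i/n = 330.0 × 0.006539 / 0.26 = 8.3 m/day.
t = 100 / 8.3 = 12.05 days.

12 days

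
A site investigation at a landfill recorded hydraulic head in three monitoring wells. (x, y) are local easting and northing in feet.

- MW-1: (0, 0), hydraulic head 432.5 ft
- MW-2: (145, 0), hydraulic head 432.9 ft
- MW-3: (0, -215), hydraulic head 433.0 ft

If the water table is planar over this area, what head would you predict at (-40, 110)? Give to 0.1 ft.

∂h/∂x = (432.9 − 432.5) / (145 − 0) = +0.002759
∂h/∂y = (433.0 − 432.5) / (-215 − 0) = -0.002326
h(-40, 110) = 432.5 + (+0.002759)·(-40) + (-0.002326)·(110) = 432.5 -0.110 -0.256 = 432.134 ft.

432.1 ft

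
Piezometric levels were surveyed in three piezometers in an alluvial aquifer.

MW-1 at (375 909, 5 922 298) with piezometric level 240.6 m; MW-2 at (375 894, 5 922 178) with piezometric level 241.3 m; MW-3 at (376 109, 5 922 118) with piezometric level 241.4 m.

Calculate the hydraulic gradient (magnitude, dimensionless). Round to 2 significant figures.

Differences from MW-1: to MW-2 (Δx, Δy, Δh) = (-15, -120, +0.7); to MW-3 = (200, -180, +0.8).
Solve a·Δx + b·Δy = Δh: det = (-15)·(-180) − 200·(-120) = 26700.
∂h/∂x = [(+0.7)·(-180) − (+0.8)·(-120)] / 26700 = -0.001124
∂h/∂y = [(-15)·(+0.8) − 200·(+0.7)] / 26700 = -0.005693
|∇h| = √(-0.001124² + -0.005693²) = 0.005803

0.0058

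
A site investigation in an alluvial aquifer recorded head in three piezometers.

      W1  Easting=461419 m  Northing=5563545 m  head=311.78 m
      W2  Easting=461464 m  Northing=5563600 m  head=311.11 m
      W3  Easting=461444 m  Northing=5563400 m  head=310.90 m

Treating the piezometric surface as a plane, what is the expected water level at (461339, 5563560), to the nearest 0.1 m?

With h = a·x + b·y + c and W1 as origin, the differences give:
  45·a + 55·b = -0.67
  25·a + (-145)·b = -0.88
Eliminate b (×(-145) and ×55, subtract): -7900·a = 145.550 → a = ∂h/∂x = -0.01842
Back-substitute: b = ∂h/∂y = +0.002892.
h(461339, 5563560) = 311.78 + (-0.01842)·(-80) + (+0.002892)·(15) = 311.78 +1.474 +0.043 = 313.297 m.

313.3 m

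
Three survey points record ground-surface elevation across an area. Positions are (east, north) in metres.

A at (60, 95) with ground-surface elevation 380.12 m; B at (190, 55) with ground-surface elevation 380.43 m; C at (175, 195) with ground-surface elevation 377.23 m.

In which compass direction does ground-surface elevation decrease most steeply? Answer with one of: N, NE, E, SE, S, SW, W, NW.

N

With z = a·x + b·y + c and A as origin, the differences give:
  130·a + (-40)·b = +0.31
  115·a + 100·b = -2.89
Eliminate b (×100 and ×(-40), subtract): 17600·a = -84.600 → a = ∂z/∂x = -0.004807
Back-substitute: b = ∂z/∂y = -0.02337.
Steepest decrease is along −∇f = (+0.004807 E, +0.02337 N) → north.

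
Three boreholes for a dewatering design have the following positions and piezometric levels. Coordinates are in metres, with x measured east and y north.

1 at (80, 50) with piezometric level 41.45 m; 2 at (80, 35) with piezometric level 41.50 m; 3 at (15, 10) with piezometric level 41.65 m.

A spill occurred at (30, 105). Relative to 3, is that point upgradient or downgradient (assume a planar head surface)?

downgradient

With h = a·x + b·y + c and 1 as origin, the differences give:
  0·a + (-15)·b = +0.05
  (-65)·a + (-40)·b = +0.20
Eliminate b (×(-40) and ×(-15), subtract): -975·a = 1.000 → a = ∂h/∂x = -0.001026
Back-substitute: b = ∂h/∂y = -0.003333.
Head at (30, 105) = 41.45 + (-0.001026)·(-50) + (-0.003333)·(55) = 41.32 m.
That is lower than the 41.65 m at 3, so the point is downgradient.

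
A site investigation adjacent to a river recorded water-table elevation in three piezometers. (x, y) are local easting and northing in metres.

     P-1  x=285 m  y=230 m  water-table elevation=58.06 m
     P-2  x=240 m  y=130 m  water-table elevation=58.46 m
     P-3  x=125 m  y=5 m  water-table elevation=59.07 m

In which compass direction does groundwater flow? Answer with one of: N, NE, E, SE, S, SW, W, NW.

With h = a·x + b·y + c and P-1 as origin, the differences give:
  (-45)·a + (-100)·b = +0.40
  (-160)·a + (-225)·b = +1.01
Eliminate b (×(-225) and ×(-100), subtract): -5875·a = 11.000 → a = ∂h/∂x = -0.001872
Back-substitute: b = ∂h/∂y = -0.003157.
Flow = −∇h = (+0.001872 east, +0.003157 north), which points northeast.

NE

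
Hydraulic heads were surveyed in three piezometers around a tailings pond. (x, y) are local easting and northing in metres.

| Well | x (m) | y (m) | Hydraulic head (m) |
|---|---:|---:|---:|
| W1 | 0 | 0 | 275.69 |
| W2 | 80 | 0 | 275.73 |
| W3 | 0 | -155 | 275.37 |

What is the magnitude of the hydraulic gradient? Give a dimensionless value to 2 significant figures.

0.0021

∂h/∂x = (275.73 − 275.69) / (80 − 0) = +0.0005000
∂h/∂y = (275.37 − 275.69) / (-155 − 0) = +0.002065
|∇h| = √(0.0005000² + 0.002065²) = 0.002125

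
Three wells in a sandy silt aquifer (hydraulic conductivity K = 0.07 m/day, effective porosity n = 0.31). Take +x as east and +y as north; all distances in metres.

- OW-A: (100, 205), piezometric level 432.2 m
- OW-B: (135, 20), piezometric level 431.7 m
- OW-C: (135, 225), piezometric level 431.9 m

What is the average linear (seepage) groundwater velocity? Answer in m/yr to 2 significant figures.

0.76 m/yr

With h = a·x + b·y + c and OW-A as origin, the differences give:
  35·a + (-185)·b = -0.5
  35·a + 20·b = -0.3
Eliminate b (×20 and ×(-185), subtract): 7175·a = -65.50 → a = ∂h/∂x = -0.009129
Back-substitute: b = ∂h/∂y = +0.0009756.
|∇h| = √(-0.009129² + 0.0009756²) = 0.009181
Seepage velocity v = K·i/n = 0.07 × 0.009181 / 0.31 = 0.002073 m/day = 0.7572 m/yr.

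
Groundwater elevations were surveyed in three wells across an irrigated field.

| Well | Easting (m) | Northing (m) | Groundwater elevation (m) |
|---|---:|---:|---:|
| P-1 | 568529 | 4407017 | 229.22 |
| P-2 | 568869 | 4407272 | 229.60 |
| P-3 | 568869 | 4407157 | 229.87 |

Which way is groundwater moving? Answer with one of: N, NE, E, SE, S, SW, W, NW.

NW

With h = a·x + b·y + c and P-1 as origin, the differences give:
  340·a + 255·b = +0.38
  340·a + 140·b = +0.65
Eliminate b (×140 and ×255, subtract): -39100·a = -112.550 → a = ∂h/∂x = +0.002879
Back-substitute: b = ∂h/∂y = -0.002348.
Flow = −∇h = (-0.002879 east, +0.002348 north), which points northwest.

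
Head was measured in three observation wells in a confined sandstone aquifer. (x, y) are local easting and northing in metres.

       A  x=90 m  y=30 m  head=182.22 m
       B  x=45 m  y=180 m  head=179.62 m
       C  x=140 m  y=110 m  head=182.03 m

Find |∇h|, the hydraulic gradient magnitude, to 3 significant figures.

Three-point gradient (reference A): Δ to B = (-45, 150, -2.60), Δ to C = (50, 80, -0.19).
∂h/∂x = +0.01617, ∂h/∂y = -0.01248 (det = -11100).
|∇h| = √(0.01617² + -0.01248²) = 0.02043

0.0204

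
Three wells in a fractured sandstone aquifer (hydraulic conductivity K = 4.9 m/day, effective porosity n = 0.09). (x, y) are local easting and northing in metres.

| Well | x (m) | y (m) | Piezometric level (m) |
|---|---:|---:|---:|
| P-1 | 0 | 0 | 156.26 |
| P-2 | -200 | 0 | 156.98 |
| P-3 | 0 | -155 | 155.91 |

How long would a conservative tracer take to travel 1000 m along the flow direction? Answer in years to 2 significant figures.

∂h/∂x = (156.98 − 156.26) / (-200 − 0) = -0.003600
∂h/∂y = (155.91 − 156.26) / (-155 − 0) = +0.002258
|∇h| = √(-0.003600² + 0.002258²) = 0.00425
Seepage velocity v = K·i/n = 4.9 × 0.00425 / 0.09 = 0.2314 m/day.
t = 1000 / 0.2314 = 4322 days = 11.8 years.

12 years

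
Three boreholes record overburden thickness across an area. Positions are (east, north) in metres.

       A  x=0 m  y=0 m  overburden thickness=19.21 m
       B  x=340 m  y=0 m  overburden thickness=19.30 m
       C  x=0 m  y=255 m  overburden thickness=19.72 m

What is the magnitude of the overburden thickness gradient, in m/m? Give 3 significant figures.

0.00202 m/m

∂d/∂x = (19.30 − 19.21) / (340 − 0) = +0.0002647
∂d/∂y = (19.72 − 19.21) / (255 − 0) = +0.002000
|∇f| = √(0.0002647² + 0.002000²) = 0.002017 m/m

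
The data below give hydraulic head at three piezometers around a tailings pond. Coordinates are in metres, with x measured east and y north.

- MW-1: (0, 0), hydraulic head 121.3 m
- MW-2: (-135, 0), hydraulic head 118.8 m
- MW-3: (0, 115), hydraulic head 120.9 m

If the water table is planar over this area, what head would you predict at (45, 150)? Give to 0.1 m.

∂h/∂x = (118.8 − 121.3) / (-135 − 0) = +0.01852
∂h/∂y = (120.9 − 121.3) / (115 − 0) = -0.003478
h(45, 150) = 121.3 + (+0.01852)·(45) + (-0.003478)·(150) = 121.3 +0.833 -0.522 = 121.612 m.

121.6 m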